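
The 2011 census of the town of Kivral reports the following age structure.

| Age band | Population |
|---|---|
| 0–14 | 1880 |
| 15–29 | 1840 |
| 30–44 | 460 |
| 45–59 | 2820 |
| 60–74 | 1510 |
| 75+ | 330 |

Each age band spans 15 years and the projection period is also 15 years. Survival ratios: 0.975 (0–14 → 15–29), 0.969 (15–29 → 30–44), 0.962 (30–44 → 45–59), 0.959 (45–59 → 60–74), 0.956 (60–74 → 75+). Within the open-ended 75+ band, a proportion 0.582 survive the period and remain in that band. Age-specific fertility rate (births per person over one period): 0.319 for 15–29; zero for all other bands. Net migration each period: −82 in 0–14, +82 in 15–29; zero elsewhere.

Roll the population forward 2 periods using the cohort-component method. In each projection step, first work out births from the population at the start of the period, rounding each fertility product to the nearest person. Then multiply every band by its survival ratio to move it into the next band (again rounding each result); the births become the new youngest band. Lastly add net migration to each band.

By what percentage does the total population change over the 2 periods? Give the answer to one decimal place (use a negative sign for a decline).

Period 1.
Births: 1840 × 0.319 = 587
15–29: 1880 × 0.975 = 1833
30–44: 1840 × 0.969 = 1783
45–59: 460 × 0.962 = 443
60–74: 2820 × 0.959 = 2704
75+: 1510 × 0.956 + 330 × 0.582 = 1444 + 192 = 1636
Net migration: 0–14 − 82 → 505; 15–29 + 82 → 1915
End of period: [505, 1915, 1783, 443, 2704, 1636]
Period 2.
Births: 1915 × 0.319 = 611
15–29: 505 × 0.975 = 492
30–44: 1915 × 0.969 = 1856
45–59: 1783 × 0.962 = 1715
60–74: 443 × 0.959 = 425
75+: 2704 × 0.956 + 1636 × 0.582 = 2585 + 952 = 3537
Net migration: 0–14 − 82 → 529; 15–29 + 82 → 574
End of period: [529, 574, 1856, 1715, 425, 3537]
Total: 8840 → 8636; change = -204; percentage change = -2.3%

-2.3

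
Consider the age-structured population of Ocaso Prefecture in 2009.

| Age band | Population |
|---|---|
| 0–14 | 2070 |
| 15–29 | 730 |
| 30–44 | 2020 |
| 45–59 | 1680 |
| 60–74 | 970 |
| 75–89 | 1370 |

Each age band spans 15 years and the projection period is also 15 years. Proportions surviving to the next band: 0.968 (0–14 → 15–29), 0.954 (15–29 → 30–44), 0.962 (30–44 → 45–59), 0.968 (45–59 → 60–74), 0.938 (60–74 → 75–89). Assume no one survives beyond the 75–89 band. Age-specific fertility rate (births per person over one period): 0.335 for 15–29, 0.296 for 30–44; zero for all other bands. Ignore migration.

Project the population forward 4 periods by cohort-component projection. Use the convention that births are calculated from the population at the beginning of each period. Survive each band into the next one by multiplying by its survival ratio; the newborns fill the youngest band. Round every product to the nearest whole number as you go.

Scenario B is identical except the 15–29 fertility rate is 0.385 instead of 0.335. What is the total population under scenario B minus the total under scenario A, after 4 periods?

Let band 1 be 0–14 through band 6 = 75–89.
[period 1]
Births: 730 * 0.335 = 245, 2020 * 0.296 = 598 — total 843
Band 2: 2070 * 0.968 = 2004
Band 3: 730 * 0.954 = 696
Band 4: 2020 * 0.962 = 1943
Band 5: 1680 * 0.968 = 1626
Band 6: 970 * 0.938 = 910
Population now: 0–14=843, 15–29=2004, 30–44=696, 45–59=1943, 60–74=1626, 75–89=910
[period 2]
Births: 2004 * 0.335 = 671, 696 * 0.296 = 206 — total 877
Band 2: 843 * 0.968 = 816
Band 3: 2004 * 0.954 = 1912
Band 4: 696 * 0.962 = 670
Band 5: 1943 * 0.968 = 1881
Band 6: 1626 * 0.938 = 1525
Population now: 0–14=877, 15–29=816, 30–44=1912, 45–59=670, 60–74=1881, 75–89=1525
[period 3]
Births: 816 * 0.335 = 273, 1912 * 0.296 = 566 — total 839
Band 2: 877 * 0.968 = 849
Band 3: 816 * 0.954 = 778
Band 4: 1912 * 0.962 = 1839
Band 5: 670 * 0.968 = 649
Band 6: 1881 * 0.938 = 1764
Population now: 0–14=839, 15–29=849, 30–44=778, 45–59=1839, 60–74=649, 75–89=1764
[period 4]
Births: 849 * 0.335 = 284, 778 * 0.296 = 230 — total 514
Band 2: 839 * 0.968 = 812
Band 3: 849 * 0.954 = 810
Band 4: 778 * 0.962 = 748
Band 5: 1839 * 0.968 = 1780
Band 6: 649 * 0.938 = 609
Population now: 0–14=514, 15–29=812, 30–44=810, 45–59=748, 60–74=1780, 75–89=609
Scenario A total after 4 periods: 5273
Scenario B projection —
[period 1]
Births: 730 * 0.385 = 281, 2020 * 0.296 = 598 — total 879
Band 2: 2070 * 0.968 = 2004
Band 3: 730 * 0.954 = 696
Band 4: 2020 * 0.962 = 1943
Band 5: 1680 * 0.968 = 1626
Band 6: 970 * 0.938 = 910
Population now: 0–14=879, 15–29=2004, 30–44=696, 45–59=1943, 60–74=1626, 75–89=910
[period 2]
Births: 2004 * 0.385 = 772, 696 * 0.296 = 206 — total 978
Band 2: 879 * 0.968 = 851
Band 3: 2004 * 0.954 = 1912
Band 4: 696 * 0.962 = 670
Band 5: 1943 * 0.968 = 1881
Band 6: 1626 * 0.938 = 1525
Population now: 0–14=978, 15–29=851, 30–44=1912, 45–59=670, 60–74=1881, 75–89=1525
[period 3]
Births: 851 * 0.385 = 328, 1912 * 0.296 = 566 — total 894
Band 2: 978 * 0.968 = 947
Band 3: 851 * 0.954 = 812
Band 4: 1912 * 0.962 = 1839
Band 5: 670 * 0.968 = 649
Band 6: 1881 * 0.938 = 1764
Population now: 0–14=894, 15–29=947, 30–44=812, 45–59=1839, 60–74=649, 75–89=1764
[period 4]
Births: 947 * 0.385 = 365, 812 * 0.296 = 240 — total 605
Band 2: 894 * 0.968 = 865
Band 3: 947 * 0.954 = 903
Band 4: 812 * 0.962 = 781
Band 5: 1839 * 0.968 = 1780
Band 6: 649 * 0.938 = 609
Population now: 0–14=605, 15–29=865, 30–44=903, 45–59=781, 60–74=1780, 75–89=609
Scenario B total after 4 periods: 5543
Difference B − A = 5543 − 5273 = 270

270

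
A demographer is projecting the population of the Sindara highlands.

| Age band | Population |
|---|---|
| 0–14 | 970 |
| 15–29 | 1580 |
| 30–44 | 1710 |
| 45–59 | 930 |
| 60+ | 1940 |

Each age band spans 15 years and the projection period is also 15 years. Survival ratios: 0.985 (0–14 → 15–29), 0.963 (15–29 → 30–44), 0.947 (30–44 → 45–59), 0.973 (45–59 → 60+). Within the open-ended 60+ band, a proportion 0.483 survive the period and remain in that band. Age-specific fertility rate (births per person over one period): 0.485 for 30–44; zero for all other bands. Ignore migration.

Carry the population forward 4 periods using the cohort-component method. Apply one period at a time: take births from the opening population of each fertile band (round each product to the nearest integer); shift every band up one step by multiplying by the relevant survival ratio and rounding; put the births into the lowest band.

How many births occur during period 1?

Let group 1 be 0–14 through group 5 = 60+.
After projecting period 1:
Births: 1710 × 0.485 = 829
Group 2: 970 × 0.985 = 955
Group 3: 1580 × 0.963 = 1522
Group 4: 1710 × 0.947 = 1619
Group 5: 930 × 0.973 + 1940 × 0.483 = 905 + 937 = 1842
→ [829, 955, 1522, 1619, 1842]

829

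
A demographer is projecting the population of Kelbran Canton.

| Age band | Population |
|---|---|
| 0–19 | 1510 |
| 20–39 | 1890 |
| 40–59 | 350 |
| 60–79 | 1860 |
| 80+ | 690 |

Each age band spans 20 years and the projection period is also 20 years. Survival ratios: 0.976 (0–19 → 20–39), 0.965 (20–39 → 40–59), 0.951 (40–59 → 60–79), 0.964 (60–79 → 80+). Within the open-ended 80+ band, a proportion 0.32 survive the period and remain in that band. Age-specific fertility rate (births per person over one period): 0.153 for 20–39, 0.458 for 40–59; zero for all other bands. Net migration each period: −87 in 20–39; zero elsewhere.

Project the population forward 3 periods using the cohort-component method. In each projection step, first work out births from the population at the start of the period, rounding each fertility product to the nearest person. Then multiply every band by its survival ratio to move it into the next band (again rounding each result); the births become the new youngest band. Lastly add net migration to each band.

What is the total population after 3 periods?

Period 1.
Births: 1890 * 0.153 = 289, 350 * 0.458 = 160 ⇒ total 449
20–39: 1510 * 0.976 = 1474
40–59: 1890 * 0.965 = 1824
60–79: 350 * 0.951 = 333
80+: 1860 * 0.964 + 690 * 0.32 = 1793 + 221 = 2014
Net migration: 20–39 − 87 → 1387
→ [449, 1387, 1824, 333, 2014]
Period 2.
Births: 1387 * 0.153 = 212, 1824 * 0.458 = 835 ⇒ total 1047
20–39: 449 * 0.976 = 438
40–59: 1387 * 0.965 = 1338
60–79: 1824 * 0.951 = 1735
80+: 333 * 0.964 + 2014 * 0.32 = 321 + 644 = 965
Net migration: 20–39 − 87 → 351
→ [1047, 351, 1338, 1735, 965]
Period 3.
Births: 351 * 0.153 = 54, 1338 * 0.458 = 613 ⇒ total 667
20–39: 1047 * 0.976 = 1022
40–59: 351 * 0.965 = 339
60–79: 1338 * 0.951 = 1272
80+: 1735 * 0.964 + 965 * 0.32 = 1673 + 309 = 1982
Net migration: 20–39 − 87 → 935
→ [667, 935, 339, 1272, 1982]
Total after period 3: 667 + 935 + 339 + 1272 + 1982 = 5195

5195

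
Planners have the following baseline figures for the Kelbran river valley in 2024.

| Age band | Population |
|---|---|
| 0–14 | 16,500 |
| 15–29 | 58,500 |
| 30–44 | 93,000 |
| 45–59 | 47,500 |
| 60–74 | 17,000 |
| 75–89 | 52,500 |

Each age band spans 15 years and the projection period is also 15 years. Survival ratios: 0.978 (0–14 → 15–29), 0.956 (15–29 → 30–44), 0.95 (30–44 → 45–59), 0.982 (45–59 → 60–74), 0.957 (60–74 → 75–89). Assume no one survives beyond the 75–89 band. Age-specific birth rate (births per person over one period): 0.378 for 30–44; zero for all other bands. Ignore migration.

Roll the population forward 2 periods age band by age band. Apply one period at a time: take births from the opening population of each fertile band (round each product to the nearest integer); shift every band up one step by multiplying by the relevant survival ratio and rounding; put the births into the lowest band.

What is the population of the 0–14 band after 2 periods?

21140

After projecting period 1:
Births: 93000 × 0.378 = 35154
15–29: 16500 × 0.978 = 16137
30–44: 58500 × 0.956 = 55926
45–59: 93000 × 0.95 = 88350
60–74: 47500 × 0.982 = 46645
75–89: 17000 × 0.957 = 16269
→ [35154, 16137, 55926, 88350, 46645, 16269]
After projecting period 2:
Births: 55926 × 0.378 = 21140
15–29: 35154 × 0.978 = 34381
30–44: 16137 × 0.956 = 15427
45–59: 55926 × 0.95 = 53130
60–74: 88350 × 0.982 = 86760
75–89: 46645 × 0.957 = 44639
→ [21140, 34381, 15427, 53130, 86760, 44639]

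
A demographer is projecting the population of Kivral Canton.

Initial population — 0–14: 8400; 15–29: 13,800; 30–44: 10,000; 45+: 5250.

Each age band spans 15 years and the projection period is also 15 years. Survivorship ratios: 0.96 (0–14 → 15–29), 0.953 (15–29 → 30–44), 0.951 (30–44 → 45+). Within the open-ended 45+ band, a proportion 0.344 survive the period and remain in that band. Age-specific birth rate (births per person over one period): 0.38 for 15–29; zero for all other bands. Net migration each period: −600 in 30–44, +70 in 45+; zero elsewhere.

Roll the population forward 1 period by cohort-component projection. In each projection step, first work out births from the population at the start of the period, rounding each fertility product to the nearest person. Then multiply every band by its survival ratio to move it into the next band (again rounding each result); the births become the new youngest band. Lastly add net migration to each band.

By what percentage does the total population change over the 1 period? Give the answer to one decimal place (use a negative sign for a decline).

[period 1]
Births: 13800 * 0.38 = 5244
15–29: 8400 * 0.96 = 8064
30–44: 13800 * 0.953 = 13151
45+: 10000 * 0.951 + 5250 * 0.344 = 9510 + 1806 = 11316
Net migration: 30–44 − 600 → 12551; 45+ + 70 → 11386
End of period: [5244, 8064, 12551, 11386]
Total: 37450 → 37245; change = -205; percentage change = -0.5%

-0.5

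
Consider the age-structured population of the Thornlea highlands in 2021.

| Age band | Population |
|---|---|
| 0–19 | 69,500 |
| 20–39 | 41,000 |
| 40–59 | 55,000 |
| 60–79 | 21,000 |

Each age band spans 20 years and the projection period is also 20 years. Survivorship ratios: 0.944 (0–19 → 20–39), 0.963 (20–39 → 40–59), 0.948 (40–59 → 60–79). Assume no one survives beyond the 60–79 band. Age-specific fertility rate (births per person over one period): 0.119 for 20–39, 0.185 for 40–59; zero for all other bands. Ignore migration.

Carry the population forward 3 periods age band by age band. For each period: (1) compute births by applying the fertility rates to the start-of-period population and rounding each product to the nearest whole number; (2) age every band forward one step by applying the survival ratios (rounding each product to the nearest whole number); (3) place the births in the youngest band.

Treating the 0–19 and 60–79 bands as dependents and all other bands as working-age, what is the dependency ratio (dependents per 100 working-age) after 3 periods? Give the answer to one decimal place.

Let group 1 be 0–19 through group 4 = 60–79.
— Period 1 —
Births: 41000 * 0.119 = 4879  |  55000 * 0.185 = 10175 → total 15054
Group 2: 69500 * 0.944 = 65608
Group 3: 41000 * 0.963 = 39483
Group 4: 55000 * 0.948 = 52140
Population now: 0–19=15054, 20–39=65608, 40–59=39483, 60–79=52140
— Period 2 —
Births: 65608 * 0.119 = 7807  |  39483 * 0.185 = 7304 → total 15111
Group 2: 15054 * 0.944 = 14211
Group 3: 65608 * 0.963 = 63181
Group 4: 39483 * 0.948 = 37430
Population now: 0–19=15111, 20–39=14211, 40–59=63181, 60–79=37430
— Period 3 —
Births: 14211 * 0.119 = 1691  |  63181 * 0.185 = 11688 → total 13379
Group 2: 15111 * 0.944 = 14265
Group 3: 14211 * 0.963 = 13685
Group 4: 63181 * 0.948 = 59896
Population now: 0–19=13379, 20–39=14265, 40–59=13685, 60–79=59896
Dependents (band 0–19 + band 60–79) = 13379 + 59896 = 73275; working-age = 27950; ratio = 73275/27950 × 100 = 262.2

262.2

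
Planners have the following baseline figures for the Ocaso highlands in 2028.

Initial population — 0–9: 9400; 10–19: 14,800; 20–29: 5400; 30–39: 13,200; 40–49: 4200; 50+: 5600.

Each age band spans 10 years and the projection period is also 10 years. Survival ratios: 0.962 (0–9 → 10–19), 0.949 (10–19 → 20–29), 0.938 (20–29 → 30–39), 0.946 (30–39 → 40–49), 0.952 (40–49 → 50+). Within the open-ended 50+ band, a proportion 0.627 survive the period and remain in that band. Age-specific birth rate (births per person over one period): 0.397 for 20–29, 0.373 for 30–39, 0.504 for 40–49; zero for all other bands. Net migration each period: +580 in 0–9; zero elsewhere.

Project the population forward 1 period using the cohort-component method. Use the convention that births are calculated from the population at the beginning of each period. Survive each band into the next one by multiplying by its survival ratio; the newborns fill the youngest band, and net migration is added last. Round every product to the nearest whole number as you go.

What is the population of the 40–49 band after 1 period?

12487

Numbering the bands 1..6 from youngest to oldest:
Period 1.
Births: 5400 × 0.397 = 2144 ; 13200 × 0.373 = 4924 ; 4200 × 0.504 = 2117 ⇒ total 9185
Band 2: 9400 × 0.962 = 9043
Band 3: 14800 × 0.949 = 14045
Band 4: 5400 × 0.938 = 5065
Band 5: 13200 × 0.946 = 12487
Band 6: 4200 × 0.952 + 5600 × 0.627 = 3998 + 3511 = 7509
Net migration: Band 1 + 580 → 9765
Giving 9765 / 9043 / 14045 / 5065 / 12487 / 7509.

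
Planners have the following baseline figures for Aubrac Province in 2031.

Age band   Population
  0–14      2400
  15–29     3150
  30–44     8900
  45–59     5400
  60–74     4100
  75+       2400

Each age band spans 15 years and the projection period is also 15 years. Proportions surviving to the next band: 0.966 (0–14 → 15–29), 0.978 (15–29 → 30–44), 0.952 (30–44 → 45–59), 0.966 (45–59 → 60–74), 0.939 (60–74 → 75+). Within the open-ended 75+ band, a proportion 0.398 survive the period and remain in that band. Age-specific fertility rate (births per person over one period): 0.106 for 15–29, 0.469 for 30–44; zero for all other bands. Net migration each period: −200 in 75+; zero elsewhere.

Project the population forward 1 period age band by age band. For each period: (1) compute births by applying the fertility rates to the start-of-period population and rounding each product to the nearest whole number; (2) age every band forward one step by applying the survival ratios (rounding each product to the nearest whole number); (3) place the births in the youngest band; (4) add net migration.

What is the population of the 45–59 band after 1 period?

— Period 1 —
Births: 3150 × 0.106 = 334  |  8900 × 0.469 = 4174 — total 4508
15–29: 2400 × 0.966 = 2318
30–44: 3150 × 0.978 = 3081
45–59: 8900 × 0.952 = 8473
60–74: 5400 × 0.966 = 5216
75+: 4100 × 0.939 + 2400 × 0.398 = 3850 + 955 = 4805
Net migration: 75+ − 200 → 4605
→ [4508, 2318, 3081, 8473, 5216, 4605]

8473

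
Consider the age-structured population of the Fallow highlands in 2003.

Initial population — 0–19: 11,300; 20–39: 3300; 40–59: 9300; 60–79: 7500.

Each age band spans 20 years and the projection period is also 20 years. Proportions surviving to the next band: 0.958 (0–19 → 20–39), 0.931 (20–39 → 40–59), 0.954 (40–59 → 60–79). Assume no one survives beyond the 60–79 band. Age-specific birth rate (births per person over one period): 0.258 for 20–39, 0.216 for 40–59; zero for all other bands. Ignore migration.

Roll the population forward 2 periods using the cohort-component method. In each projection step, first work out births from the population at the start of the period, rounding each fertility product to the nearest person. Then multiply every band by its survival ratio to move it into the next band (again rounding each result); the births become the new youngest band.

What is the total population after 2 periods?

19206

(Bands numbered youngest = 1 to oldest = 4.)
— Period 1 —
Births: 3300 * 0.258 = 851  |  9300 * 0.216 = 2009 → total 2860
Band 2: 11300 * 0.958 = 10825
Band 3: 3300 * 0.931 = 3072
Band 4: 9300 * 0.954 = 8872
Population now: 0–19=2860, 20–39=10825, 40–59=3072, 60–79=8872
— Period 2 —
Births: 10825 * 0.258 = 2793  |  3072 * 0.216 = 664 → total 3457
Band 2: 2860 * 0.958 = 2740
Band 3: 10825 * 0.931 = 10078
Band 4: 3072 * 0.954 = 2931
Population now: 0–19=3457, 20–39=2740, 40–59=10078, 60–79=2931
Total after period 2: 3457 + 2740 + 10078 + 2931 = 19206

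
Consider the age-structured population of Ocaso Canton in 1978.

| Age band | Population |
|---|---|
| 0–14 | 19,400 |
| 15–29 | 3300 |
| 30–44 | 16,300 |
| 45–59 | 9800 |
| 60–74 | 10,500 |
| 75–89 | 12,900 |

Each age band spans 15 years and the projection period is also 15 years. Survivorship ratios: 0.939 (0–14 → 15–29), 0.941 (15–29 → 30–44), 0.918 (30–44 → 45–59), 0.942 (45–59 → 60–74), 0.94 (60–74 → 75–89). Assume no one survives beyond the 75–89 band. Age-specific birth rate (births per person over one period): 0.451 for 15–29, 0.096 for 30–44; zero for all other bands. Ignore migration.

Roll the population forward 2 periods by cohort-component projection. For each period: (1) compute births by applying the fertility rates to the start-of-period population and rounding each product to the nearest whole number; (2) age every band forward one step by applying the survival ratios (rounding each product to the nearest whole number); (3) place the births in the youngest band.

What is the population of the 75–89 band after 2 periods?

(Groups numbered youngest = 1 to oldest = 6.)
— Period 1 —
Births: 3300 * 0.451 = 1488, 16300 * 0.096 = 1565 — total 3053
Group 2: 19400 * 0.939 = 18217
Group 3: 3300 * 0.941 = 3105
Group 4: 16300 * 0.918 = 14963
Group 5: 9800 * 0.942 = 9232
Group 6: 10500 * 0.94 = 9870
Giving 3053 / 18217 / 3105 / 14963 / 9232 / 9870.
— Period 2 —
Births: 18217 * 0.451 = 8216, 3105 * 0.096 = 298 — total 8514
Group 2: 3053 * 0.939 = 2867
Group 3: 18217 * 0.941 = 17142
Group 4: 3105 * 0.918 = 2850
Group 5: 14963 * 0.942 = 14095
Group 6: 9232 * 0.94 = 8678
Giving 8514 / 2867 / 17142 / 2850 / 14095 / 8678.

8678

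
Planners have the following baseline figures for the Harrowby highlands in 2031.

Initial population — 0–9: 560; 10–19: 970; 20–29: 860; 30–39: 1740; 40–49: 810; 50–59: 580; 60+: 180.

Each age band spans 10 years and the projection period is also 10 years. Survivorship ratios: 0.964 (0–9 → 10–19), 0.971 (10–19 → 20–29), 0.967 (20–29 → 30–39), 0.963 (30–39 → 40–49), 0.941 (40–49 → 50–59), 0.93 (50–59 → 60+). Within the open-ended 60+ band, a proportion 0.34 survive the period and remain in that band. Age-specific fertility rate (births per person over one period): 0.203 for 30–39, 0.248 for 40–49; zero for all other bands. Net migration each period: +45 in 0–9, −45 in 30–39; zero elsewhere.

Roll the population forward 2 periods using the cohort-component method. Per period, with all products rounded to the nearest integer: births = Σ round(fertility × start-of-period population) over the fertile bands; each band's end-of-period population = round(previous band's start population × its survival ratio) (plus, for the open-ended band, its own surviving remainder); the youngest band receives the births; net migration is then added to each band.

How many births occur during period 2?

576

Numbering the bands 1..7 from youngest to oldest:
Period 1.
Births: 1740 × 0.203 = 353, 810 × 0.248 = 201 → total 554
Band 2: 560 × 0.964 = 540
Band 3: 970 × 0.971 = 942
Band 4: 860 × 0.967 = 832
Band 5: 1740 × 0.963 = 1676
Band 6: 810 × 0.941 = 762
Band 7: 580 × 0.93 + 180 × 0.34 = 539 + 61 = 600
Net migration: Band 1 + 45 → 599; Band 4 − 45 → 787
End of period: [599, 540, 942, 787, 1676, 762, 600]
Period 2.
Births: 787 × 0.203 = 160, 1676 × 0.248 = 416 → total 576
Band 2: 599 × 0.964 = 577
Band 3: 540 × 0.971 = 524
Band 4: 942 × 0.967 = 911
Band 5: 787 × 0.963 = 758
Band 6: 1676 × 0.941 = 1577
Band 7: 762 × 0.93 + 600 × 0.34 = 709 + 204 = 913
Net migration: Band 1 + 45 → 621; Band 4 − 45 → 866
End of period: [621, 577, 524, 866, 758, 1577, 913]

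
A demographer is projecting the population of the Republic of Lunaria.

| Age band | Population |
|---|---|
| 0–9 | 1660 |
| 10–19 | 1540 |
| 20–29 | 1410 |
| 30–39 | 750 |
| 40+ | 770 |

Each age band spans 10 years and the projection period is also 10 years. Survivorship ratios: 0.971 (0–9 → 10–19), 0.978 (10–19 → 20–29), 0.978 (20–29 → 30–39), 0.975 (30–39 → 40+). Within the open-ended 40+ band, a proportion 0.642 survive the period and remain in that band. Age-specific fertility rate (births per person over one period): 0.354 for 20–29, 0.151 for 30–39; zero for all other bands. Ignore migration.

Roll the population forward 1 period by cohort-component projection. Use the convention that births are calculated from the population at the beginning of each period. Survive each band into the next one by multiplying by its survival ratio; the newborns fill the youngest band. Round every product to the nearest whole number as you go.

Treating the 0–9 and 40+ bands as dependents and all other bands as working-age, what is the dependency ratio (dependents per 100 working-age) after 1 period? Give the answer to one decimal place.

40.8

— Period 1 —
Births: 1410 × 0.354 = 499  |  750 × 0.151 = 113 → total 612
10–19: 1660 × 0.971 = 1612
20–29: 1540 × 0.978 = 1506
30–39: 1410 × 0.978 = 1379
40+: 750 × 0.975 + 770 × 0.642 = 731 + 494 = 1225
End of period: [612, 1612, 1506, 1379, 1225]
Dependents (band 0–9 + band 40+) = 612 + 1225 = 1837; working-age = 4497; ratio = 1837/4497 × 100 = 40.8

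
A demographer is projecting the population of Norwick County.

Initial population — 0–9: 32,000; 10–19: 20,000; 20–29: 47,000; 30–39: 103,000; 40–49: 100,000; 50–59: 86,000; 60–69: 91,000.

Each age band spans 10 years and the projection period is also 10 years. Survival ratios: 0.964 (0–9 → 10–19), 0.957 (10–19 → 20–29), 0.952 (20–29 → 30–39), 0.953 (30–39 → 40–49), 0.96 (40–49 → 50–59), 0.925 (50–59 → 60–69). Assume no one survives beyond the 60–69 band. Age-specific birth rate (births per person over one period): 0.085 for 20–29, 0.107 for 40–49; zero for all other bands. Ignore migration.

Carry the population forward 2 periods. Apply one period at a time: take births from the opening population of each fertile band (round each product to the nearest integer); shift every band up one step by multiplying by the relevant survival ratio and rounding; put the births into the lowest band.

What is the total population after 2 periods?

[period 1]
Births: 47000 × 0.085 = 3995  |  100000 × 0.107 = 10700 → total 14695
10–19: 32000 × 0.964 = 30848
20–29: 20000 × 0.957 = 19140
30–39: 47000 × 0.952 = 44744
40–49: 103000 × 0.953 = 98159
50–59: 100000 × 0.96 = 96000
60–69: 86000 × 0.925 = 79550
End of period: [14695, 30848, 19140, 44744, 98159, 96000, 79550]
[period 2]
Births: 19140 × 0.085 = 1627  |  98159 × 0.107 = 10503 → total 12130
10–19: 14695 × 0.964 = 14166
20–29: 30848 × 0.957 = 29522
30–39: 19140 × 0.952 = 18221
40–49: 44744 × 0.953 = 42641
50–59: 98159 × 0.96 = 94233
60–69: 96000 × 0.925 = 88800
End of period: [12130, 14166, 29522, 18221, 42641, 94233, 88800]
Total after period 2: 12130 + 14166 + 29522 + 18221 + 42641 + 94233 + 88800 = 299713

299713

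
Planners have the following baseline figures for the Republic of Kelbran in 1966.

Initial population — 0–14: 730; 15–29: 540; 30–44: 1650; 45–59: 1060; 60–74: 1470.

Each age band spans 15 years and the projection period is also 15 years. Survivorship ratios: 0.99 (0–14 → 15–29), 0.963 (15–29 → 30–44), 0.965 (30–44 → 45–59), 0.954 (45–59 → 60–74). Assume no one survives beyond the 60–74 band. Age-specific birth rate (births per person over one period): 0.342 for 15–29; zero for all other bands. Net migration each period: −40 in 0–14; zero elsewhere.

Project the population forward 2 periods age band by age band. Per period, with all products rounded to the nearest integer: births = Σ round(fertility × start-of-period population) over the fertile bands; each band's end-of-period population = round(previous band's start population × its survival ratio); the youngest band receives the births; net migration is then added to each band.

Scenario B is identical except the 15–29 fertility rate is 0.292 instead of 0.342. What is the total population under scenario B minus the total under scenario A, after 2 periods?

-63

Period 1.
Births: 540 × 0.342 = 185
15–29: 730 × 0.99 = 723
30–44: 540 × 0.963 = 520
45–59: 1650 × 0.965 = 1592
60–74: 1060 × 0.954 = 1011
Net migration: 0–14 − 40 → 145
→ [145, 723, 520, 1592, 1011]
Period 2.
Births: 723 × 0.342 = 247
15–29: 145 × 0.99 = 144
30–44: 723 × 0.963 = 696
45–59: 520 × 0.965 = 502
60–74: 1592 × 0.954 = 1519
Net migration: 0–14 − 40 → 207
→ [207, 144, 696, 502, 1519]
Scenario A total after 2 periods: 3068
Scenario B projection —
Period 1.
Births: 540 × 0.292 = 158
15–29: 730 × 0.99 = 723
30–44: 540 × 0.963 = 520
45–59: 1650 × 0.965 = 1592
60–74: 1060 × 0.954 = 1011
Net migration: 0–14 − 40 → 118
→ [118, 723, 520, 1592, 1011]
Period 2.
Births: 723 × 0.292 = 211
15–29: 118 × 0.99 = 117
30–44: 723 × 0.963 = 696
45–59: 520 × 0.965 = 502
60–74: 1592 × 0.954 = 1519
Net migration: 0–14 − 40 → 171
→ [171, 117, 696, 502, 1519]
Scenario B total after 2 periods: 3005
Difference B − A = 3005 − 3068 = -63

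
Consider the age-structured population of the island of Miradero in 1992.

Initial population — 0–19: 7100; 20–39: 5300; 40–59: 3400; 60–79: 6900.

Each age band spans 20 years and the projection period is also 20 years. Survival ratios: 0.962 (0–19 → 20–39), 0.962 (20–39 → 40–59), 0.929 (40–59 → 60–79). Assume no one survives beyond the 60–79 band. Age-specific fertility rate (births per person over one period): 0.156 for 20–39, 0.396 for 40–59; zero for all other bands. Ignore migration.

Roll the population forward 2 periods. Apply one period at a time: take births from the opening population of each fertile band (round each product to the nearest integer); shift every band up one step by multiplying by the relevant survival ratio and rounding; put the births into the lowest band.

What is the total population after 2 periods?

Call the bands 1 to 4, youngest first.
After projecting period 1:
Births: 5300 × 0.156 = 827, 3400 × 0.396 = 1346 ⇒ total 2173
Band 2: 7100 × 0.962 = 6830
Band 3: 5300 × 0.962 = 5099
Band 4: 3400 × 0.929 = 3159
→ [2173, 6830, 5099, 3159]
After projecting period 2:
Births: 6830 × 0.156 = 1065, 5099 × 0.396 = 2019 ⇒ total 3084
Band 2: 2173 × 0.962 = 2090
Band 3: 6830 × 0.962 = 6570
Band 4: 5099 × 0.929 = 4737
→ [3084, 2090, 6570, 4737]
Total after period 2: 3084 + 2090 + 6570 + 4737 = 16481

16481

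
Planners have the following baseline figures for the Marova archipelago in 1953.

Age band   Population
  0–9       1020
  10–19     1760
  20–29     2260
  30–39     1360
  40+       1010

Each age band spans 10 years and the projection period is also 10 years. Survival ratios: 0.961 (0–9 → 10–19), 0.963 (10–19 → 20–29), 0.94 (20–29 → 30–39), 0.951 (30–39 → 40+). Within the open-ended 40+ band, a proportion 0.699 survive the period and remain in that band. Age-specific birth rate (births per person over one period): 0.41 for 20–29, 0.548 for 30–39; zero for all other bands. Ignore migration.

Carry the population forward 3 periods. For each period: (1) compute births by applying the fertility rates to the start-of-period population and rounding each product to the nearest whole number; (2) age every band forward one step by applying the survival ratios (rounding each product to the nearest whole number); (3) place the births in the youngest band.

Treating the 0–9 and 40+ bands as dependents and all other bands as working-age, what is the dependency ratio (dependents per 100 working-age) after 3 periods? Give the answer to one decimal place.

Period 1:
Births: 2260 * 0.41 = 927  |  1360 * 0.548 = 745 → total 1672
10–19: 1020 * 0.961 = 980
20–29: 1760 * 0.963 = 1695
30–39: 2260 * 0.94 = 2124
40+: 1360 * 0.951 + 1010 * 0.699 = 1293 + 706 = 1999
End of period: [1672, 980, 1695, 2124, 1999]
Period 2:
Births: 1695 * 0.41 = 695  |  2124 * 0.548 = 1164 → total 1859
10–19: 1672 * 0.961 = 1607
20–29: 980 * 0.963 = 944
30–39: 1695 * 0.94 = 1593
40+: 2124 * 0.951 + 1999 * 0.699 = 2020 + 1397 = 3417
End of period: [1859, 1607, 944, 1593, 3417]
Period 3:
Births: 944 * 0.41 = 387  |  1593 * 0.548 = 873 → total 1260
10–19: 1859 * 0.961 = 1786
20–29: 1607 * 0.963 = 1548
30–39: 944 * 0.94 = 887
40+: 1593 * 0.951 + 3417 * 0.699 = 1515 + 2388 = 3903
End of period: [1260, 1786, 1548, 887, 3903]
Dependents (band 0–9 + band 40+) = 1260 + 3903 = 5163; working-age = 4221; ratio = 5163/4221 × 100 = 122.3

122.3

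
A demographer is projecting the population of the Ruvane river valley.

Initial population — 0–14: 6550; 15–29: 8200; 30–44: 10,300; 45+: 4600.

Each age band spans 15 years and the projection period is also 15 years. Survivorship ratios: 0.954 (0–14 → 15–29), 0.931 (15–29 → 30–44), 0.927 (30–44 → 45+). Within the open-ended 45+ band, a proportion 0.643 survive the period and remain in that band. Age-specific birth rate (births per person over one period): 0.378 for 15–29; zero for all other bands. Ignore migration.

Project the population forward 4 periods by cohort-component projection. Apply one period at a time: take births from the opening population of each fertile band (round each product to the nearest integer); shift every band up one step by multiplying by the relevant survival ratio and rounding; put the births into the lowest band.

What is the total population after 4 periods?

— Period 1 —
Births: 8200 × 0.378 = 3100
15–29: 6550 × 0.954 = 6249
30–44: 8200 × 0.931 = 7634
45+: 10300 × 0.927 + 4600 × 0.643 = 9548 + 2958 = 12506
End of period: [3100, 6249, 7634, 12506]
— Period 2 —
Births: 6249 × 0.378 = 2362
15–29: 3100 × 0.954 = 2957
30–44: 6249 × 0.931 = 5818
45+: 7634 × 0.927 + 12506 × 0.643 = 7077 + 8041 = 15118
End of period: [2362, 2957, 5818, 15118]
— Period 3 —
Births: 2957 × 0.378 = 1118
15–29: 2362 × 0.954 = 2253
30–44: 2957 × 0.931 = 2753
45+: 5818 × 0.927 + 15118 × 0.643 = 5393 + 9721 = 15114
End of period: [1118, 2253, 2753, 15114]
— Period 4 —
Births: 2253 × 0.378 = 852
15–29: 1118 × 0.954 = 1067
30–44: 2253 × 0.931 = 2098
45+: 2753 × 0.927 + 15114 × 0.643 = 2552 + 9718 = 12270
End of period: [852, 1067, 2098, 12270]
Total after period 4: 852 + 1067 + 2098 + 12270 = 16287

16287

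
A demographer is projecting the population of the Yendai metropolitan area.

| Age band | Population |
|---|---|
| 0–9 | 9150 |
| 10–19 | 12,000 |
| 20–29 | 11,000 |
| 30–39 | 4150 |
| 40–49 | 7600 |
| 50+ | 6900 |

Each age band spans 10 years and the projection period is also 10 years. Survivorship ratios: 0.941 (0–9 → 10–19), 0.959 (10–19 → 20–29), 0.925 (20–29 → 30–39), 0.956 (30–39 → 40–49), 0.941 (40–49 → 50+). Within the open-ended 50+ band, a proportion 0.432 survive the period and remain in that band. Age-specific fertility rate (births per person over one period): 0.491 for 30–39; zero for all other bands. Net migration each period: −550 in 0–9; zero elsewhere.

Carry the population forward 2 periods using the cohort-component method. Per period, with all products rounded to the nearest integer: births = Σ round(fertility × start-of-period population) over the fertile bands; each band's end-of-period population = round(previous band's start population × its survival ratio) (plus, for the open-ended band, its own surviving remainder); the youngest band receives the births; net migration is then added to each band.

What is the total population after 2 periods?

(Groups numbered youngest = 1 to oldest = 6.)
[period 1]
Births: 4150 * 0.491 = 2038
Group 2: 9150 * 0.941 = 8610
Group 3: 12000 * 0.959 = 11508
Group 4: 11000 * 0.925 = 10175
Group 5: 4150 * 0.956 = 3967
Group 6: 7600 * 0.941 + 6900 * 0.432 = 7152 + 2981 = 10133
Net migration: Group 1 − 550 → 1488
→ [1488, 8610, 11508, 10175, 3967, 10133]
[period 2]
Births: 10175 * 0.491 = 4996
Group 2: 1488 * 0.941 = 1400
Group 3: 8610 * 0.959 = 8257
Group 4: 11508 * 0.925 = 10645
Group 5: 10175 * 0.956 = 9727
Group 6: 3967 * 0.941 + 10133 * 0.432 = 3733 + 4377 = 8110
Net migration: Group 1 − 550 → 4446
→ [4446, 1400, 8257, 10645, 9727, 8110]
Total after period 2: 4446 + 1400 + 8257 + 10645 + 9727 + 8110 = 42585

42585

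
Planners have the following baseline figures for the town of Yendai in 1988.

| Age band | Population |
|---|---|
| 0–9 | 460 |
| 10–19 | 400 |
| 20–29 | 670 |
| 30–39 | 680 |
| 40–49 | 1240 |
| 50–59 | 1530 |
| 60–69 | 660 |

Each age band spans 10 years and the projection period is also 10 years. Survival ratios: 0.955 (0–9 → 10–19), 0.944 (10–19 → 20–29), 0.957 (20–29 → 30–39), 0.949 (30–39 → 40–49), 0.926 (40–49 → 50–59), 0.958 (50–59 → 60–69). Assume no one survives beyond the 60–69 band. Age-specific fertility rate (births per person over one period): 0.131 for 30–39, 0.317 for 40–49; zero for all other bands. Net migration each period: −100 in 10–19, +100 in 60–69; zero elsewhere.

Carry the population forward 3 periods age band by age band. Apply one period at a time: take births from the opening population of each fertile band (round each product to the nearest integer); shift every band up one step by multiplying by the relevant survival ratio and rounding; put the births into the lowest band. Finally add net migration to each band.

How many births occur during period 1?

482

Call the bands 1 to 7, youngest first.
[period 1]
Births: 680 × 0.131 = 89 ; 1240 × 0.317 = 393 — total 482
Band 2: 460 × 0.955 = 439
Band 3: 400 × 0.944 = 378
Band 4: 670 × 0.957 = 641
Band 5: 680 × 0.949 = 645
Band 6: 1240 × 0.926 = 1148
Band 7: 1530 × 0.958 = 1466
Net migration: Band 2 − 100 → 339; Band 7 + 100 → 1566
Giving 482 / 339 / 378 / 641 / 645 / 1148 / 1566.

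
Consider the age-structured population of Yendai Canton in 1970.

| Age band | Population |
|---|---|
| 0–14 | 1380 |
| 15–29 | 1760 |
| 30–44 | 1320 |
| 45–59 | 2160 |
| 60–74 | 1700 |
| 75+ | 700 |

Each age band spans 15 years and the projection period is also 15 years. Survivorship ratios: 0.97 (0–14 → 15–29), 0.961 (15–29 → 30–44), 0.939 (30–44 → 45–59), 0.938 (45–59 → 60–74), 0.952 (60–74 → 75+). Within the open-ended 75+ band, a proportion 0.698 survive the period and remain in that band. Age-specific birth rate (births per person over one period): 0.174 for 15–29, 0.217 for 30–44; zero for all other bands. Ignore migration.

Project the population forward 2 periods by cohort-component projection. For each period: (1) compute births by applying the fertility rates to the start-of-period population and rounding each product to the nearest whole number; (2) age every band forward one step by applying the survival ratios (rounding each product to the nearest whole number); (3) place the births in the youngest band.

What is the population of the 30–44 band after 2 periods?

1287

Call the groups 1 to 6, youngest first.
— Period 1 —
Births: 1760 * 0.174 = 306  |  1320 * 0.217 = 286 → total 592
Group 2: 1380 * 0.97 = 1339
Group 3: 1760 * 0.961 = 1691
Group 4: 1320 * 0.939 = 1239
Group 5: 2160 * 0.938 = 2026
Group 6: 1700 * 0.952 + 700 * 0.698 = 1618 + 489 = 2107
Population now: 0–14=592, 15–29=1339, 30–44=1691, 45–59=1239, 60–74=2026, 75+=2107
— Period 2 —
Births: 1339 * 0.174 = 233  |  1691 * 0.217 = 367 → total 600
Group 2: 592 * 0.97 = 574
Group 3: 1339 * 0.961 = 1287
Group 4: 1691 * 0.939 = 1588
Group 5: 1239 * 0.938 = 1162
Group 6: 2026 * 0.952 + 2107 * 0.698 = 1929 + 1471 = 3400
Population now: 0–14=600, 15–29=574, 30–44=1287, 45–59=1588, 60–74=1162, 75+=3400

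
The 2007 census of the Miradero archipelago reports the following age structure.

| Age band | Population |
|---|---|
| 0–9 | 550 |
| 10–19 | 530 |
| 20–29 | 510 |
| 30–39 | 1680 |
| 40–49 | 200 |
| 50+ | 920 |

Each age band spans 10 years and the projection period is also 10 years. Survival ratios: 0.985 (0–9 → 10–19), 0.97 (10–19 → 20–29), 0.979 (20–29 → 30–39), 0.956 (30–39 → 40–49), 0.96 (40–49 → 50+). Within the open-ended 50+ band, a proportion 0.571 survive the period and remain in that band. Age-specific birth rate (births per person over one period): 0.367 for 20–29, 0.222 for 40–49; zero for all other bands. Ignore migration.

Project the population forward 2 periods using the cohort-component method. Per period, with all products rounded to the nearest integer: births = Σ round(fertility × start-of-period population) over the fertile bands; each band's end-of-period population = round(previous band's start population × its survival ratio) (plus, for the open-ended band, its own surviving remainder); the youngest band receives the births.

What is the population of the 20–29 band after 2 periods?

Numbering the bands 1..6 from youngest to oldest:
[period 1]
Births: 510 × 0.367 = 187  |  200 × 0.222 = 44 → 231
Band 2: 550 × 0.985 = 542
Band 3: 530 × 0.97 = 514
Band 4: 510 × 0.979 = 499
Band 5: 1680 × 0.956 = 1606
Band 6: 200 × 0.96 + 920 × 0.571 = 192 + 525 = 717
→ [231, 542, 514, 499, 1606, 717]
[period 2]
Births: 514 × 0.367 = 189  |  1606 × 0.222 = 357 → 546
Band 2: 231 × 0.985 = 228
Band 3: 542 × 0.97 = 526
Band 4: 514 × 0.979 = 503
Band 5: 499 × 0.956 = 477
Band 6: 1606 × 0.96 + 717 × 0.571 = 1542 + 409 = 1951
→ [546, 228, 526, 503, 477, 1951]

526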